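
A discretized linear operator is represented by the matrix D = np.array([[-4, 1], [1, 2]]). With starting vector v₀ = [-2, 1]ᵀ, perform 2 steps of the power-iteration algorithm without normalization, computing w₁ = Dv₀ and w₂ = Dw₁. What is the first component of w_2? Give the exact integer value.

-36

w1 = Dv₀ = (9, 0)
w2 = Dw1 = (-36, 9)
The requested component of w2 is -36.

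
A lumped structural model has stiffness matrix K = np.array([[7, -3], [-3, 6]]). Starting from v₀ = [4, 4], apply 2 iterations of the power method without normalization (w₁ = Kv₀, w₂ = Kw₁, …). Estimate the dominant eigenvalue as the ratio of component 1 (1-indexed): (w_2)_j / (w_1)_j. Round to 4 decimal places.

w1 = Kv₀ = (7·4 + (-3)·4; (-3)·4 + 6·4) = (16, 12)
w2 = Kw1 = (7·16 + (-3)·12; (-3)·16 + 6·12) = (76, 24)
Ratio at component: 76 / 16 = 4.7500

λ ≈ 4.7500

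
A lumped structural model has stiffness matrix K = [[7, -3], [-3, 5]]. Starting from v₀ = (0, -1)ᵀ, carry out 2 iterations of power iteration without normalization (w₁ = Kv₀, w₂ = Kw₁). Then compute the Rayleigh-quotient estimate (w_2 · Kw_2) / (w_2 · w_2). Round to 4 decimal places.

w1 = Kv₀ = (3, -5)
w2 = Kw1 = (36, -34)
Kw2 = (354, -278)
w2·Kw2 = 36·354 + (-34)·(-278) = 22196; w2·w2 = 36·36 + (-34)·(-34) = 2452
λ ≈ 22196/2452 = 9.0522

9.0522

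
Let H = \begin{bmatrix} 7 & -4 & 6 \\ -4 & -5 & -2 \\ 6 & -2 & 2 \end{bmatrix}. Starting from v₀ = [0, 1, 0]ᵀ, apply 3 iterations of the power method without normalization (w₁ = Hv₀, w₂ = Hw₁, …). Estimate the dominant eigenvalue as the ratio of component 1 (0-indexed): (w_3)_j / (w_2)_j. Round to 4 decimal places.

w1 = Hv₀ = (7·0 + (-4)·1 + 6·0; (-4)·0 + (-5)·1 + (-2)·0; 6·0 + (-2)·1 + 2·0) = (-4, -5, -2)
w2 = Hw1 = (7·(-4) + (-4)·(-5) + 6·(-2); (-4)·(-4) + (-5)·(-5) + (-2)·(-2); 6·(-4) + (-2)·(-5) + 2·(-2)) = (-20, 45, -18)
w3 = Hw2 = (-428, -109, -246)
Ratio at component: -109 / 45 = -2.4222

-2.4222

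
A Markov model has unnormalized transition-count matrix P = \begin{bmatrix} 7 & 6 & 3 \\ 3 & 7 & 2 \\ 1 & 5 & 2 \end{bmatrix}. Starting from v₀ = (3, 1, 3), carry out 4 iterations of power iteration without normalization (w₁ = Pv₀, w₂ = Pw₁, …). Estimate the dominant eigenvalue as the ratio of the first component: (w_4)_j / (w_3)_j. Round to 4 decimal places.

12.4554

w1 = Pv₀ = (7·3 + 6·1 + 3·3; 3·3 + 7·1 + 2·3; 1·3 + 5·1 + 2·3) = (36, 22, 14)
w2 = Pw1 = (7·36 + 6·22 + 3·14; 3·36 + 7·22 + 2·14; 1·36 + 5·22 + 2·14) = (426, 290, 174)
w3 = Pw2 = (5244, 3656, 2224)
w4 = Pw3 = (65316, 45772, 27972)
Ratio at component: 65316 / 5244 = 12.4554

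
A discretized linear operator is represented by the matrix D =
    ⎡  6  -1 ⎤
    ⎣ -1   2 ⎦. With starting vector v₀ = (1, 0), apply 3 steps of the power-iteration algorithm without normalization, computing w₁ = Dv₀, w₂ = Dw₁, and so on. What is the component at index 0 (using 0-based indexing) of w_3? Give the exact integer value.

w1 = Dv₀ = (6·1 + (-1)·0; (-1)·1 + 2·0) = (6, -1)
w2 = Dw1 = (6·6 + (-1)·(-1); (-1)·6 + 2·(-1)) = (37, -8)
w3 = Dw2 = (230, -53)
The requested component of w3 is 230.

230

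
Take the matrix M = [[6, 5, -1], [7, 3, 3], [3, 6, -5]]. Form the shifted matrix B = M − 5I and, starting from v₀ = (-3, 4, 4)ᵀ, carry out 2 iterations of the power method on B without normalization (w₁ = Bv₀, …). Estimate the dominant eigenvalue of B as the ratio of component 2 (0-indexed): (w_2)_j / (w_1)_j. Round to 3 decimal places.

B = M − 5I has rows (1, 5, -1); (7, -2, 3); (3, 6, -10)
w1 = Bv₀ = (1·(-3) + 5·4 + (-1)·4; 7·(-3) + (-2)·4 + 3·4; 3·(-3) + 6·4 + (-10)·4) = (13, -17, -25)
w2 = Bw1 = (1·13 + 5·(-17) + (-1)·(-25); 7·13 + (-2)·(-17) + 3·(-25); 3·13 + 6·(-17) + (-10)·(-25)) = (-47, 50, 187)
Ratio: 187/-25 = -7.480

-7.480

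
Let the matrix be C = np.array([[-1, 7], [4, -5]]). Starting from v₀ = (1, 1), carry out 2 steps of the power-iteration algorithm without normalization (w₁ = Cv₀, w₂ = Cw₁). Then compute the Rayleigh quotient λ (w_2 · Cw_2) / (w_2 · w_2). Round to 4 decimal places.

w1 = Cv₀ = ((-1)·1 + 7·1; 4·1 + (-5)·1) = (6, -1)
w2 = Cw1 = ((-1)·6 + 7·(-1); 4·6 + (-5)·(-1)) = (-13, 29)
Cw2 = (216, -197)
w2·Cw2 = (-13)·216 + 29·(-197) = -8521; w2·w2 = (-13)·(-13) + 29·29 = 1010
λ ≈ -8521/1010 = -8.4366

-8.4366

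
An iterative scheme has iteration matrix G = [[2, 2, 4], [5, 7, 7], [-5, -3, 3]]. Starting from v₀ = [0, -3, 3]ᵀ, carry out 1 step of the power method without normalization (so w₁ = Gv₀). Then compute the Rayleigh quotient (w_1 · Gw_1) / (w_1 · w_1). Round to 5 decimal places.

w1 = Gv₀ = (6, 0, 18)
Gw1 = (84, 156, 24)
w1·Gw1 = 6·84 + 0·156 + 18·24 = 936; w1·w1 = 6·6 + 0·0 + 18·18 = 360
λ ≈ 936/360 = 2.60000

2.60000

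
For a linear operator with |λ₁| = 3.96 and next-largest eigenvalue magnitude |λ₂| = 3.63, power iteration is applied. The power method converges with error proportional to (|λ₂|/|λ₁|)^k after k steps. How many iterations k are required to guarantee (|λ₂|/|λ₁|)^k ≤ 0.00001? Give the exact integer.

|λ₂/λ₁| = 3.63/3.96 = 0.91667
Need k ≥ ln(0.00001) / ln(0.91667) = -11.5129 / -0.0870 ≈ 132.315
Smallest integer k satisfying the bound: 133

133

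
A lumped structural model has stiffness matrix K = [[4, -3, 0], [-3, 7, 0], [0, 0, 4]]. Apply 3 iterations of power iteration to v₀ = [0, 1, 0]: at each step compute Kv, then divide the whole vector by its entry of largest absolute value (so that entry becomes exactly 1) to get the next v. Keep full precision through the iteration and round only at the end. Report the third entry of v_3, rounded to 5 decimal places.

0.00000

Kv0 = (-3.000000, 7.000000, 0.000000); divide by 7.000000 → v1 = (-0.428571, 1.000000, 0.000000)
Kv1 = (-4.714286, 8.285714, 0.000000); divide by 8.285714 → v2 = (-0.568966, 1.000000, 0.000000)
Kv2 = (-5.275862, 8.706897, 0.000000); divide by 8.706897 → v3 = (-0.605941, 1.000000, 0.000000)
Requested entry of v3: 0/505 = 0.00000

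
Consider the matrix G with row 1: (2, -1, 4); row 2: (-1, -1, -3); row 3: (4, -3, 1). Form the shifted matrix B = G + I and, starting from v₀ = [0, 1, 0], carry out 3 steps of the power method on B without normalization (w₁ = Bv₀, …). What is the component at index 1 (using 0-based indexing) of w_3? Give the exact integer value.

B = G + I has rows (3, -1, 4); (-1, 0, -3); (4, -3, 2)
w1 = Bv₀ = (-1, 0, -3)
w2 = Bw1 = (-15, 10, -10)
w3 = Bw2 = (-95, 45, -110)
Requested component of w3: 45

45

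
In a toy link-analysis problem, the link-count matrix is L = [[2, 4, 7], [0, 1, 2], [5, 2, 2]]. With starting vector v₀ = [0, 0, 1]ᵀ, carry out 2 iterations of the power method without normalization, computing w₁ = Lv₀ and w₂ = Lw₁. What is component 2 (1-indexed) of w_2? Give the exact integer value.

w1 = Lv₀ = (7, 2, 2)
w2 = Lw1 = (36, 6, 43)
The requested component of w2 is 6.

6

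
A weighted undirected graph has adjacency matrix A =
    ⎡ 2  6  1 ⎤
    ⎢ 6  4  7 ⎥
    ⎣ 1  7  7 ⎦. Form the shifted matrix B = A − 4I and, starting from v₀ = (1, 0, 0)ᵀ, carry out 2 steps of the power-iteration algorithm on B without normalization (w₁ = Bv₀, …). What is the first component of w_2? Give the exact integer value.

B = A − 4I has rows (-2, 6, 1); (6, 0, 7); (1, 7, 3)
w1 = Bv₀ = ((-2)·1 + 6·0 + 1·0; 6·1 + 0·0 + 7·0; 1·1 + 7·0 + 3·0) = (-2, 6, 1)
w2 = Bw1 = ((-2)·(-2) + 6·6 + 1·1; 6·(-2) + 0·6 + 7·1; 1·(-2) + 7·6 + 3·1) = (41, -5, 43)
Requested component of w2: 41

41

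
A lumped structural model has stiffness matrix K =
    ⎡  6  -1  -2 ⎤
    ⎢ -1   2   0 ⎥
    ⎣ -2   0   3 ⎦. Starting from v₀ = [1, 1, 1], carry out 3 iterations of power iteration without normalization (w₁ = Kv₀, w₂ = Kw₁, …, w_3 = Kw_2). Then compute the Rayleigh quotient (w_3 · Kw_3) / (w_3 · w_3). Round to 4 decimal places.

λ ≈ 7.1330

w1 = Kv₀ = (6·1 + (-1)·1 + (-2)·1; (-1)·1 + 2·1 + 0·1; (-2)·1 + 0·1 + 3·1) = (3, 1, 1)
w2 = Kw1 = (6·3 + (-1)·1 + (-2)·1; (-1)·3 + 2·1 + 0·1; (-2)·3 + 0·1 + 3·1) = (15, -1, -3)
w3 = Kw2 = (97, -17, -39)
Kw3 = (677, -131, -311)
w3·Kw3 = 97·677 + (-17)·(-131) + (-39)·(-311) = 80025; w3·w3 = 97·97 + (-17)·(-17) + (-39)·(-39) = 11219
λ ≈ 80025/11219 = 7.1330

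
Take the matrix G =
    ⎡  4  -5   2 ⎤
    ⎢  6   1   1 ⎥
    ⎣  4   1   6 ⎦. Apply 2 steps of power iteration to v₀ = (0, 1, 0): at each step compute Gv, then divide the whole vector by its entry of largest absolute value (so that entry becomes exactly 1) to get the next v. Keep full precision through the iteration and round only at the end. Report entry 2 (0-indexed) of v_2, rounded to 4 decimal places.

Gv0 = (-5.00000, 1.00000, 1.00000); divide by -5.00000 → v1 = (1.00000, -0.20000, -0.20000)
Gv1 = (4.60000, 5.60000, 2.60000); divide by 5.60000 → v2 = (0.82143, 1.00000, 0.46429)
Requested entry of v2: -13/-28 = 0.4643

0.4643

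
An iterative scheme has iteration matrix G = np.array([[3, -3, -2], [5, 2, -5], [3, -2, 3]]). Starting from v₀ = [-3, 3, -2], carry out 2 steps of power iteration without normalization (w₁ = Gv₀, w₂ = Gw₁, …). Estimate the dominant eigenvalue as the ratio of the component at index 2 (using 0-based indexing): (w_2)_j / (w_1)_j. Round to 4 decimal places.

5.0952

w1 = Gv₀ = (3·(-3) + (-3)·3 + (-2)·(-2); 5·(-3) + 2·3 + (-5)·(-2); 3·(-3) + (-2)·3 + 3·(-2)) = (-14, 1, -21)
w2 = Gw1 = (3·(-14) + (-3)·1 + (-2)·(-21); 5·(-14) + 2·1 + (-5)·(-21); 3·(-14) + (-2)·1 + 3·(-21)) = (-3, 37, -107)
Ratio at component: -107 / -21 = 5.0952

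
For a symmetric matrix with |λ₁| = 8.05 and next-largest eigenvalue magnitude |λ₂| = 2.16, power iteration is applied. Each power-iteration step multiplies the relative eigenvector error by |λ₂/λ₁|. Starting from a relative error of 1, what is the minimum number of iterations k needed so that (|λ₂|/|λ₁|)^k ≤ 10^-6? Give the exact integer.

11

|λ₂/λ₁| = 2.16/8.05 = 0.26832
Need k ≥ ln(10^-6) / ln(0.26832) = -13.8155 / -1.3156 ≈ 10.502
Smallest integer k satisfying the bound: 11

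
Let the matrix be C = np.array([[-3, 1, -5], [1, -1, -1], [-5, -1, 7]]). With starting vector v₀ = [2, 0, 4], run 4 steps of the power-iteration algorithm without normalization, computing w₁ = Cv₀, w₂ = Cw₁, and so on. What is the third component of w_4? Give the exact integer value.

w1 = Cv₀ = ((-3)·2 + 1·0 + (-5)·4; 1·2 + (-1)·0 + (-1)·4; (-5)·2 + (-1)·0 + 7·4) = (-26, -2, 18)
w2 = Cw1 = ((-3)·(-26) + 1·(-2) + (-5)·18; 1·(-26) + (-1)·(-2) + (-1)·18; (-5)·(-26) + (-1)·(-2) + 7·18) = (-14, -42, 258)
w3 = Cw2 = (-1290, -230, 1918)
w4 = Cw3 = (-5950, -2978, 20106)
The requested component of w4 is 20106.

20106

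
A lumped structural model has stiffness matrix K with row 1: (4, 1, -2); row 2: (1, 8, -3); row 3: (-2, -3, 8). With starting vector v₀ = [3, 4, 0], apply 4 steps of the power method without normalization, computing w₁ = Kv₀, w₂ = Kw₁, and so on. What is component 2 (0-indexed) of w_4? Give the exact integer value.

w1 = Kv₀ = (16, 35, -18)
w2 = Kw1 = (135, 350, -281)
w3 = Kw2 = (1452, 3778, -3568)
w4 = Kw3 = (16722, 42380, -42782)
The requested component of w4 is -42782.

-42782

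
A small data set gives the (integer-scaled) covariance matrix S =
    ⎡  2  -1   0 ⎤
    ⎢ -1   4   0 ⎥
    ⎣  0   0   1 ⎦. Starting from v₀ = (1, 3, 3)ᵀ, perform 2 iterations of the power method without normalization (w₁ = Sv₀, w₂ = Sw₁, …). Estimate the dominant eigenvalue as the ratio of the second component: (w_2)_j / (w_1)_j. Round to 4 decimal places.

λ ≈ 4.0909

w1 = Sv₀ = (-1, 11, 3)
w2 = Sw1 = (-13, 45, 3)
Ratio at component: 45 / 11 = 4.0909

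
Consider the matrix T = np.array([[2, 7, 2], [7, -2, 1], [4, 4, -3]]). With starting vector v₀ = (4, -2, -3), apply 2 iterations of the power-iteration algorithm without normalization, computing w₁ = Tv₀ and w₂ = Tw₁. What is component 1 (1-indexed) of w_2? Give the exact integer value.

213

w1 = Tv₀ = (2·4 + 7·(-2) + 2·(-3); 7·4 + (-2)·(-2) + 1·(-3); 4·4 + 4·(-2) + (-3)·(-3)) = (-12, 29, 17)
w2 = Tw1 = (2·(-12) + 7·29 + 2·17; 7·(-12) + (-2)·29 + 1·17; 4·(-12) + 4·29 + (-3)·17) = (213, -125, 17)
The requested component of w2 is 213.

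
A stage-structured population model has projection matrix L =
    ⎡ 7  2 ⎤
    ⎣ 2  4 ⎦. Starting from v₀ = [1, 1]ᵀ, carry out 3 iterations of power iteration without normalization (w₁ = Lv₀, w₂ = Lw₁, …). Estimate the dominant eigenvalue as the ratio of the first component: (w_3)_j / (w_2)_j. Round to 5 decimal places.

8.12000

w1 = Lv₀ = (7·1 + 2·1; 2·1 + 4·1) = (9, 6)
w2 = Lw1 = (7·9 + 2·6; 2·9 + 4·6) = (75, 42)
w3 = Lw2 = (609, 318)
Ratio at component: 609 / 75 = 8.12000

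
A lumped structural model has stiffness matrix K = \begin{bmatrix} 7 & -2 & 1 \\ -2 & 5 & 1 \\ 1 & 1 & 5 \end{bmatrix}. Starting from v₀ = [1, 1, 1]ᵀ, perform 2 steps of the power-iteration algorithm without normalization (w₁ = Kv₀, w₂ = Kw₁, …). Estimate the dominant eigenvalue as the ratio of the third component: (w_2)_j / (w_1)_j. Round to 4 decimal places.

w1 = Kv₀ = (7·1 + (-2)·1 + 1·1; (-2)·1 + 5·1 + 1·1; 1·1 + 1·1 + 5·1) = (6, 4, 7)
w2 = Kw1 = (7·6 + (-2)·4 + 1·7; (-2)·6 + 5·4 + 1·7; 1·6 + 1·4 + 5·7) = (41, 15, 45)
Ratio at component: 45 / 7 = 6.4286

6.4286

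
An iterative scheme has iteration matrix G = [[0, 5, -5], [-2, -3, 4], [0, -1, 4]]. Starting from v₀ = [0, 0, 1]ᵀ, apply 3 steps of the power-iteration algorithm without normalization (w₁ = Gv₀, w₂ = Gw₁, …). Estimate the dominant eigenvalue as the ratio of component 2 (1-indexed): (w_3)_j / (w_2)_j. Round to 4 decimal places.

w1 = Gv₀ = (-5, 4, 4)
w2 = Gw1 = (0, 14, 12)
w3 = Gw2 = (10, 6, 34)
Ratio at component: 6 / 14 = 0.4286

λ ≈ 0.4286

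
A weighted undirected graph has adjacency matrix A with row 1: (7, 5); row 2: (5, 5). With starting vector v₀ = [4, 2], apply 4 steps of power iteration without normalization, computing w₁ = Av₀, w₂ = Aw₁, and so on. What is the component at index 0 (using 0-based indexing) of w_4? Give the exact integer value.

51184

w1 = Av₀ = (38, 30)
w2 = Aw1 = (416, 340)
w3 = Aw2 = (4612, 3780)
w4 = Aw3 = (51184, 41960)
The requested component of w4 is 51184.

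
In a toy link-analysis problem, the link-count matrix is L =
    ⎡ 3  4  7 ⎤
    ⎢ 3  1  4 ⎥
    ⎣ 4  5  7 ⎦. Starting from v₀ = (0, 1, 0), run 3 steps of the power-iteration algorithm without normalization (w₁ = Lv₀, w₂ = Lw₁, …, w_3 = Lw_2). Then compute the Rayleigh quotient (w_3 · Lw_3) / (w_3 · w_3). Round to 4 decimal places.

λ ≈ 13.2845

w1 = Lv₀ = (4, 1, 5)
w2 = Lw1 = (51, 33, 56)
w3 = Lw2 = (677, 410, 761)
Lw3 = (8998, 5485, 10085)
w3·Lw3 = 677·8998 + 410·5485 + 761·10085 = 16015181; w3·w3 = 677·677 + 410·410 + 761·761 = 1205550
λ ≈ 16015181/1205550 = 13.2845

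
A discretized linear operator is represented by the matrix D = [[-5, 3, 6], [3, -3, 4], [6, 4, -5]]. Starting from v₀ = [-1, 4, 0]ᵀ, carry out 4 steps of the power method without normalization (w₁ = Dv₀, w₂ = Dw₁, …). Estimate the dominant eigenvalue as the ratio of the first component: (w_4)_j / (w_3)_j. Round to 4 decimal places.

w1 = Dv₀ = ((-5)·(-1) + 3·4 + 6·0; 3·(-1) + (-3)·4 + 4·0; 6·(-1) + 4·4 + (-5)·0) = (17, -15, 10)
w2 = Dw1 = ((-5)·17 + 3·(-15) + 6·10; 3·17 + (-3)·(-15) + 4·10; 6·17 + 4·(-15) + (-5)·10) = (-70, 136, -8)
w3 = Dw2 = (710, -650, 164)
w4 = Dw3 = (-4516, 4736, 840)
Ratio at component: -4516 / 710 = -6.3606

λ ≈ -6.3606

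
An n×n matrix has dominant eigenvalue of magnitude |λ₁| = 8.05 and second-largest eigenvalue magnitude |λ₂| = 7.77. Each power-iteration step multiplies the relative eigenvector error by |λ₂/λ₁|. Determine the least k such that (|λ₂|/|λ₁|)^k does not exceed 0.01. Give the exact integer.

|λ₂/λ₁| = 7.77/8.05 = 0.96522
Need k ≥ ln(0.01) / ln(0.96522) = -4.6052 / -0.0354 ≈ 130.082
Smallest integer k satisfying the bound: 131

131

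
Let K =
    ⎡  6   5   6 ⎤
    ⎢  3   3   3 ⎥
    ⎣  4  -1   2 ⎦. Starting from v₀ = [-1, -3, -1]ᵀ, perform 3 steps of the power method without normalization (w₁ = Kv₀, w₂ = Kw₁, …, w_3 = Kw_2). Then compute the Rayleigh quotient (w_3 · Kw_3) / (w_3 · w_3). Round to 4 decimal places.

w1 = Kv₀ = (6·(-1) + 5·(-3) + 6·(-1); 3·(-1) + 3·(-3) + 3·(-1); 4·(-1) + (-1)·(-3) + 2·(-1)) = (-27, -15, -3)
w2 = Kw1 = (6·(-27) + 5·(-15) + 6·(-3); 3·(-27) + 3·(-15) + 3·(-3); 4·(-27) + (-1)·(-15) + 2·(-3)) = (-255, -135, -99)
w3 = Kw2 = (-2799, -1467, -1083)
Kw3 = (-30627, -16047, -11895)
w3·Kw3 = (-2799)·(-30627) + (-1467)·(-16047) + (-1083)·(-11895) = 122148207; w3·w3 = (-2799)·(-2799) + (-1467)·(-1467) + (-1083)·(-1083) = 11159379
λ ≈ 122148207/11159379 = 10.9458

λ ≈ 10.9458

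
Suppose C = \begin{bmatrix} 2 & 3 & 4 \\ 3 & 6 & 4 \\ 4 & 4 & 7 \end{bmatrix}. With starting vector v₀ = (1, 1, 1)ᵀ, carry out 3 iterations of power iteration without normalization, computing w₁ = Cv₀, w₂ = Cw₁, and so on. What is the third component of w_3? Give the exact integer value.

2479

w1 = Cv₀ = (9, 13, 15)
w2 = Cw1 = (117, 165, 193)
w3 = Cw2 = (1501, 2113, 2479)
The requested component of w3 is 2479.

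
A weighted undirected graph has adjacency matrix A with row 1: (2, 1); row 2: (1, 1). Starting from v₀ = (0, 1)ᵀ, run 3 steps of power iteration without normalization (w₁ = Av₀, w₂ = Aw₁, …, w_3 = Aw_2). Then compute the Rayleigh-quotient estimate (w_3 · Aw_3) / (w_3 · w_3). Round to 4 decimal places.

w1 = Av₀ = (1, 1)
w2 = Aw1 = (3, 2)
w3 = Aw2 = (8, 5)
Aw3 = (21, 13)
w3·Aw3 = 8·21 + 5·13 = 233; w3·w3 = 8·8 + 5·5 = 89
λ ≈ 233/89 = 2.6180

λ ≈ 2.6180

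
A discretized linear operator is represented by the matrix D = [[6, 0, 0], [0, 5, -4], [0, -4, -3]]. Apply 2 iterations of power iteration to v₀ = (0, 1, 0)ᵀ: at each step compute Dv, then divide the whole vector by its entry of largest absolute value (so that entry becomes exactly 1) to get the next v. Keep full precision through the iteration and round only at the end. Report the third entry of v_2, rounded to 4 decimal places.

Dv0 = (0.00000, 5.00000, -4.00000); divide by 5.00000 → v1 = (0.00000, 1.00000, -0.80000)
Dv1 = (0.00000, 8.20000, -1.60000); divide by 8.20000 → v2 = (0.00000, 1.00000, -0.19512)
Requested entry of v2: -8/41 = -0.1951

-0.1951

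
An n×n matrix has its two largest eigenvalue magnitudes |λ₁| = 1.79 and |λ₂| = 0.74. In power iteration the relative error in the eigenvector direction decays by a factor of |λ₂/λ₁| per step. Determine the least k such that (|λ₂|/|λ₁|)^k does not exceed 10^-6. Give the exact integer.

16

|λ₂/λ₁| = 0.74/1.79 = 0.41341
Need k ≥ ln(10^-6) / ln(0.41341) = -13.8155 / -0.8833 ≈ 15.640
Smallest integer k satisfying the bound: 16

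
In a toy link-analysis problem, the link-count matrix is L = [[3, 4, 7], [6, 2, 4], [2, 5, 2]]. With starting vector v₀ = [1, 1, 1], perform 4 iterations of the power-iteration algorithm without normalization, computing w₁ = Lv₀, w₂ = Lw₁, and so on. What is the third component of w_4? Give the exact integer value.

14180

w1 = Lv₀ = (3·1 + 4·1 + 7·1; 6·1 + 2·1 + 4·1; 2·1 + 5·1 + 2·1) = (14, 12, 9)
w2 = Lw1 = (3·14 + 4·12 + 7·9; 6·14 + 2·12 + 4·9; 2·14 + 5·12 + 2·9) = (153, 144, 106)
w3 = Lw2 = (1777, 1630, 1238)
w4 = Lw3 = (20517, 18874, 14180)
The requested component of w4 is 14180.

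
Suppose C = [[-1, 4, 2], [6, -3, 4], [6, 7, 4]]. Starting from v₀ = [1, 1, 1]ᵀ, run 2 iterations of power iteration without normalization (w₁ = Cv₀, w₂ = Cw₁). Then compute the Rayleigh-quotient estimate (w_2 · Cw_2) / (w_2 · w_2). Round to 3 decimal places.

w1 = Cv₀ = (5, 7, 17)
w2 = Cw1 = (57, 77, 147)
Cw2 = (545, 699, 1469)
w2·Cw2 = 57·545 + 77·699 + 147·1469 = 300831; w2·w2 = 57·57 + 77·77 + 147·147 = 30787
λ ≈ 300831/30787 = 9.771

9.771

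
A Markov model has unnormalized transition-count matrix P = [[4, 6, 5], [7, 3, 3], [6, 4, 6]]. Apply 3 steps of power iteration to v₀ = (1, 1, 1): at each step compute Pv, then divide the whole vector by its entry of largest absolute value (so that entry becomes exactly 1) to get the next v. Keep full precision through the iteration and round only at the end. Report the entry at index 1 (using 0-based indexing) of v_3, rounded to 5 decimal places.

Pv0 = (15.000000, 13.000000, 16.000000); divide by 16.000000 → v1 = (0.937500, 0.812500, 1.000000)
Pv1 = (13.625000, 12.000000, 14.875000); divide by 14.875000 → v2 = (0.915966, 0.806723, 1.000000)
Pv2 = (13.504202, 11.831933, 14.722689); divide by 14.722689 → v3 = (0.917237, 0.803653, 1.000000)
Requested entry of v3: 2816/3504 = 0.80365

0.80365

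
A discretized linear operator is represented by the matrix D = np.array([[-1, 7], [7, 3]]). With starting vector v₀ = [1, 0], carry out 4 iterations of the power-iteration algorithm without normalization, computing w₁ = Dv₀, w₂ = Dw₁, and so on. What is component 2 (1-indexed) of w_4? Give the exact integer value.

1512

w1 = Dv₀ = (-1, 7)
w2 = Dw1 = (50, 14)
w3 = Dw2 = (48, 392)
w4 = Dw3 = (2696, 1512)
The requested component of w4 is 1512.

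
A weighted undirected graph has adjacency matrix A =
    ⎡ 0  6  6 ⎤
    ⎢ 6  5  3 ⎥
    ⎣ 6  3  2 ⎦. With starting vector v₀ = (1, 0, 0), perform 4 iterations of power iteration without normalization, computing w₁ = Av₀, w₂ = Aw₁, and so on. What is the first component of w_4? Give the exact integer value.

8388

w1 = Av₀ = (0·1 + 6·0 + 6·0; 6·1 + 5·0 + 3·0; 6·1 + 3·0 + 2·0) = (0, 6, 6)
w2 = Aw1 = (0·0 + 6·6 + 6·6; 6·0 + 5·6 + 3·6; 6·0 + 3·6 + 2·6) = (72, 48, 30)
w3 = Aw2 = (468, 762, 636)
w4 = Aw3 = (8388, 8526, 6366)
The requested component of w4 is 8388.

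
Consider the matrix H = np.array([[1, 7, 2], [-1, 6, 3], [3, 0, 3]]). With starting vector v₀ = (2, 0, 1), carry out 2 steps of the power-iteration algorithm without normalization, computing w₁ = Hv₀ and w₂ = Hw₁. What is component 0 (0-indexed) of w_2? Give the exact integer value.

w1 = Hv₀ = (1·2 + 7·0 + 2·1; (-1)·2 + 6·0 + 3·1; 3·2 + 0·0 + 3·1) = (4, 1, 9)
w2 = Hw1 = (1·4 + 7·1 + 2·9; (-1)·4 + 6·1 + 3·9; 3·4 + 0·1 + 3·9) = (29, 29, 39)
The requested component of w2 is 29.

29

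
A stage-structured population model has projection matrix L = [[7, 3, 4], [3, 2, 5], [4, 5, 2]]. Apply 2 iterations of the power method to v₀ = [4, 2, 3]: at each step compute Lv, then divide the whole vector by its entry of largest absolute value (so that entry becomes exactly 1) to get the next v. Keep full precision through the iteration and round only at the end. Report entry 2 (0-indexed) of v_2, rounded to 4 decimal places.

Lv0 = (46.00000, 31.00000, 32.00000); divide by 46.00000 → v1 = (1.00000, 0.67391, 0.69565)
Lv1 = (11.80435, 7.82609, 8.76087); divide by 11.80435 → v2 = (1.00000, 0.66298, 0.74217)
Requested entry of v2: 403/543 = 0.7422

0.7422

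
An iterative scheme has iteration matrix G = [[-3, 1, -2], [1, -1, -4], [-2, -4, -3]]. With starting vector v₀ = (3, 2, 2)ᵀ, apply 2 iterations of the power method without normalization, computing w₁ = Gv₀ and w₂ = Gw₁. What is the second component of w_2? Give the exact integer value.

w1 = Gv₀ = (-11, -7, -20)
w2 = Gw1 = (66, 76, 110)
The requested component of w2 is 76.

76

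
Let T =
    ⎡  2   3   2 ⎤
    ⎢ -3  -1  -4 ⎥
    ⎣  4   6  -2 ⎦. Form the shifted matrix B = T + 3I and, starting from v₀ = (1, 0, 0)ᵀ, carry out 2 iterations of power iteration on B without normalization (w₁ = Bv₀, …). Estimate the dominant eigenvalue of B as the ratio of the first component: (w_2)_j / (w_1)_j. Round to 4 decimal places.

B = T + 3I has rows (5, 3, 2); (-3, 2, -4); (4, 6, 1)
w1 = Bv₀ = (5, -3, 4)
w2 = Bw1 = (24, -37, 6)
Ratio: 24/5 = 4.8000

4.8000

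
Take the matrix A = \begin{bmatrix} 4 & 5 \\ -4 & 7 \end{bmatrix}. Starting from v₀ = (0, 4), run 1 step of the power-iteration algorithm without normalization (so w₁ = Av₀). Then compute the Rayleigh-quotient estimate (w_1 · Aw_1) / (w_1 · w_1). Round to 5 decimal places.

w1 = Av₀ = (20, 28)
Aw1 = (220, 116)
w1·Aw1 = 20·220 + 28·116 = 7648; w1·w1 = 20·20 + 28·28 = 1184
λ ≈ 7648/1184 = 6.45946

λ ≈ 6.45946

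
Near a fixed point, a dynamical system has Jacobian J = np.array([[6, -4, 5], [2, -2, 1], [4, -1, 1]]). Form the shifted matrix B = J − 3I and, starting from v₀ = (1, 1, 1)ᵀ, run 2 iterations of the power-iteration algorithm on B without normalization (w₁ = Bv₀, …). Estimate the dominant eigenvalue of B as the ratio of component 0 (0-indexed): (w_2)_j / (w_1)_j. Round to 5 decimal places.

B = J − 3I has rows (3, -4, 5); (2, -5, 1); (4, -1, -2)
w1 = Bv₀ = (3·1 + (-4)·1 + 5·1; 2·1 + (-5)·1 + 1·1; 4·1 + (-1)·1 + (-2)·1) = (4, -2, 1)
w2 = Bw1 = (3·4 + (-4)·(-2) + 5·1; 2·4 + (-5)·(-2) + 1·1; 4·4 + (-1)·(-2) + (-2)·1) = (25, 19, 16)
Ratio: 25/4 = 6.25000

μ ≈ 6.25000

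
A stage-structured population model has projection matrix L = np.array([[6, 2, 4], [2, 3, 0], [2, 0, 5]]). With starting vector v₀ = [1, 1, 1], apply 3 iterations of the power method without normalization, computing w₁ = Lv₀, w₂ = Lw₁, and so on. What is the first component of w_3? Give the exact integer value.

974

w1 = Lv₀ = (6·1 + 2·1 + 4·1; 2·1 + 3·1 + 0·1; 2·1 + 0·1 + 5·1) = (12, 5, 7)
w2 = Lw1 = (6·12 + 2·5 + 4·7; 2·12 + 3·5 + 0·7; 2·12 + 0·5 + 5·7) = (110, 39, 59)
w3 = Lw2 = (974, 337, 515)
The requested component of w3 is 974.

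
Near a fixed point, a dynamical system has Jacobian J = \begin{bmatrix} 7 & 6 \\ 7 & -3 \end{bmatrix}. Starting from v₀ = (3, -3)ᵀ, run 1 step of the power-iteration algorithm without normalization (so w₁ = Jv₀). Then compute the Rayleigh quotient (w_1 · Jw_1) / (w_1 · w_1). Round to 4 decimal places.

w1 = Jv₀ = (3, 30)
Jw1 = (201, -69)
w1·Jw1 = 3·201 + 30·(-69) = -1467; w1·w1 = 3·3 + 30·30 = 909
λ ≈ -1467/909 = -1.6139

-1.6139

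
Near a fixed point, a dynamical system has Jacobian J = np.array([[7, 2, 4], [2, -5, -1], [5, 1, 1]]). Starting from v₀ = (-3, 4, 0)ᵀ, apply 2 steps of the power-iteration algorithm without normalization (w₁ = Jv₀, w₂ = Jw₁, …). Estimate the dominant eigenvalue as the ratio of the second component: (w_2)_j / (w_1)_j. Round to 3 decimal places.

w1 = Jv₀ = (-13, -26, -11)
w2 = Jw1 = (-187, 115, -102)
Ratio at component: 115 / -26 = -4.423

-4.423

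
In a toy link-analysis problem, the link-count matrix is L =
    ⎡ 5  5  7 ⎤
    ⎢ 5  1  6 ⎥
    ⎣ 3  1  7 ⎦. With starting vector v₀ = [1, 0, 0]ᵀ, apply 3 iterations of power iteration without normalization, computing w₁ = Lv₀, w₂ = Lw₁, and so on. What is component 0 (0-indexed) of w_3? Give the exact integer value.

w1 = Lv₀ = (5·1 + 5·0 + 7·0; 5·1 + 1·0 + 6·0; 3·1 + 1·0 + 7·0) = (5, 5, 3)
w2 = Lw1 = (5·5 + 5·5 + 7·3; 5·5 + 1·5 + 6·3; 3·5 + 1·5 + 7·3) = (71, 48, 41)
w3 = Lw2 = (882, 649, 548)
The requested component of w3 is 882.

882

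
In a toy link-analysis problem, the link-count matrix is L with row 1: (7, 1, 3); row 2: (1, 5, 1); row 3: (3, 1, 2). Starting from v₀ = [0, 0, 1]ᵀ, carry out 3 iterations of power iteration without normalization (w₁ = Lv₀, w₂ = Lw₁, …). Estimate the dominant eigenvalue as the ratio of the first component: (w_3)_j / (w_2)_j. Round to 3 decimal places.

w1 = Lv₀ = (3, 1, 2)
w2 = Lw1 = (28, 10, 14)
w3 = Lw2 = (248, 92, 122)
Ratio at component: 248 / 28 = 8.857

8.857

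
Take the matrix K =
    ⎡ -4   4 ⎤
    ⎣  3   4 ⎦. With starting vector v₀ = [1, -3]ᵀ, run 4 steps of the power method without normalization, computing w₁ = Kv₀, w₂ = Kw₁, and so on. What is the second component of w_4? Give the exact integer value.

-2352

w1 = Kv₀ = ((-4)·1 + 4·(-3); 3·1 + 4·(-3)) = (-16, -9)
w2 = Kw1 = ((-4)·(-16) + 4·(-9); 3·(-16) + 4·(-9)) = (28, -84)
w3 = Kw2 = (-448, -252)
w4 = Kw3 = (784, -2352)
The requested component of w4 is -2352.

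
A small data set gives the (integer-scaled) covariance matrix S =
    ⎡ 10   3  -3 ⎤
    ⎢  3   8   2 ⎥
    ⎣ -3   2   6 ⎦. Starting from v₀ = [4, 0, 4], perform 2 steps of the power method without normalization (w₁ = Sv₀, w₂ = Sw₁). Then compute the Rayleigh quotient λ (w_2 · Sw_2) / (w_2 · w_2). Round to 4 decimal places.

w1 = Sv₀ = (28, 20, 12)
w2 = Sw1 = (304, 268, 28)
Sw2 = (3760, 3112, -208)
w2·Sw2 = 304·3760 + 268·3112 + 28·(-208) = 1971232; w2·w2 = 304·304 + 268·268 + 28·28 = 165024
λ ≈ 1971232/165024 = 11.9451

λ ≈ 11.9451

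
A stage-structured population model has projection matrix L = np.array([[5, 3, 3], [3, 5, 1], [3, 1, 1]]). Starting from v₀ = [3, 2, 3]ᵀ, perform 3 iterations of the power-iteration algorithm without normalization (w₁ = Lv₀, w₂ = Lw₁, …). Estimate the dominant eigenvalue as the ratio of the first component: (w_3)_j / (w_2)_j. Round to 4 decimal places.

8.9535

w1 = Lv₀ = (5·3 + 3·2 + 3·3; 3·3 + 5·2 + 1·3; 3·3 + 1·2 + 1·3) = (30, 22, 14)
w2 = Lw1 = (5·30 + 3·22 + 3·14; 3·30 + 5·22 + 1·14; 3·30 + 1·22 + 1·14) = (258, 214, 126)
w3 = Lw2 = (2310, 1970, 1114)
Ratio at component: 2310 / 258 = 8.9535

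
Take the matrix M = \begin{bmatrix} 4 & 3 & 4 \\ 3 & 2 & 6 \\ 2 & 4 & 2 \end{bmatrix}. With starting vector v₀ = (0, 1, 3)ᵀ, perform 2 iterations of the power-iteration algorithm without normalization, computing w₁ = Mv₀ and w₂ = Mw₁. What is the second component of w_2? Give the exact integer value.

w1 = Mv₀ = (4·0 + 3·1 + 4·3; 3·0 + 2·1 + 6·3; 2·0 + 4·1 + 2·3) = (15, 20, 10)
w2 = Mw1 = (4·15 + 3·20 + 4·10; 3·15 + 2·20 + 6·10; 2·15 + 4·20 + 2·10) = (160, 145, 130)
The requested component of w2 is 145.

145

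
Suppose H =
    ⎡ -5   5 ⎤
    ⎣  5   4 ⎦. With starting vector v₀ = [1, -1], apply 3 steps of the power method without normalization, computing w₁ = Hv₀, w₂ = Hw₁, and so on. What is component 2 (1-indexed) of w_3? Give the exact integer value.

w1 = Hv₀ = ((-5)·1 + 5·(-1); 5·1 + 4·(-1)) = (-10, 1)
w2 = Hw1 = ((-5)·(-10) + 5·1; 5·(-10) + 4·1) = (55, -46)
w3 = Hw2 = (-505, 91)
The requested component of w3 is 91.

91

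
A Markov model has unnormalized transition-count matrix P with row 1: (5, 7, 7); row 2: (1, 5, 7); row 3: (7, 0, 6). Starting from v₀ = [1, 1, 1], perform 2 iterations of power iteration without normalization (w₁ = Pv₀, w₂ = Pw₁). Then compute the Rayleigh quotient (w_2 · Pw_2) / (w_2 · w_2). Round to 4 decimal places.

w1 = Pv₀ = (5·1 + 7·1 + 7·1; 1·1 + 5·1 + 7·1; 7·1 + 0·1 + 6·1) = (19, 13, 13)
w2 = Pw1 = (5·19 + 7·13 + 7·13; 1·19 + 5·13 + 7·13; 7·19 + 0·13 + 6·13) = (277, 175, 211)
Pw2 = (4087, 2629, 3205)
w2·Pw2 = 277·4087 + 175·2629 + 211·3205 = 2268429; w2·w2 = 277·277 + 175·175 + 211·211 = 151875
λ ≈ 2268429/151875 = 14.9362

14.9362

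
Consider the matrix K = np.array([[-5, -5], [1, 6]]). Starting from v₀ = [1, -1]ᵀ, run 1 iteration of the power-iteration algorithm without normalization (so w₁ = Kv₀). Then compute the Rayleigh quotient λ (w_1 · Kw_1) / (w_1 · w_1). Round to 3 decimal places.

w1 = Kv₀ = (0, -5)
Kw1 = (25, -30)
w1·Kw1 = 0·25 + (-5)·(-30) = 150; w1·w1 = 0·0 + (-5)·(-5) = 25
λ ≈ 150/25 = 6.000

6.000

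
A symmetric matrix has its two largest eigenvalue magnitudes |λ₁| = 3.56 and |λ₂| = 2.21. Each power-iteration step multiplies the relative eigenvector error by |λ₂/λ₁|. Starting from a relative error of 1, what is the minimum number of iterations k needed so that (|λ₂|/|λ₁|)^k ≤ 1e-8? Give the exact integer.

|λ₂/λ₁| = 2.21/3.56 = 0.62079
Need k ≥ ln(1e-8) / ln(0.62079) = -18.4207 / -0.4768 ≈ 38.637
Smallest integer k satisfying the bound: 39

39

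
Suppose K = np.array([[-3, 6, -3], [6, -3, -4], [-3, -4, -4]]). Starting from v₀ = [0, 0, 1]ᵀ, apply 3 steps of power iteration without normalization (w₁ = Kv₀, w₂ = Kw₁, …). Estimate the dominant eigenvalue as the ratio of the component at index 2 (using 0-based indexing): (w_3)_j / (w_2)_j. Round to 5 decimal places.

w1 = Kv₀ = ((-3)·0 + 6·0 + (-3)·1; 6·0 + (-3)·0 + (-4)·1; (-3)·0 + (-4)·0 + (-4)·1) = (-3, -4, -4)
w2 = Kw1 = ((-3)·(-3) + 6·(-4) + (-3)·(-4); 6·(-3) + (-3)·(-4) + (-4)·(-4); (-3)·(-3) + (-4)·(-4) + (-4)·(-4)) = (-3, 10, 41)
w3 = Kw2 = (-54, -212, -195)
Ratio at component: -195 / 41 = -4.75610

-4.75610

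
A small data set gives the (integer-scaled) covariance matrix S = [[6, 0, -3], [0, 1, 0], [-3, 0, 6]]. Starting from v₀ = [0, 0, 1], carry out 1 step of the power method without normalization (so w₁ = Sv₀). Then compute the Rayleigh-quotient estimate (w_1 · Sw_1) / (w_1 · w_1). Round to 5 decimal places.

w1 = Sv₀ = (-3, 0, 6)
Sw1 = (-36, 0, 45)
w1·Sw1 = (-3)·(-36) + 0·0 + 6·45 = 378; w1·w1 = (-3)·(-3) + 0·0 + 6·6 = 45
λ ≈ 378/45 = 8.40000

λ ≈ 8.40000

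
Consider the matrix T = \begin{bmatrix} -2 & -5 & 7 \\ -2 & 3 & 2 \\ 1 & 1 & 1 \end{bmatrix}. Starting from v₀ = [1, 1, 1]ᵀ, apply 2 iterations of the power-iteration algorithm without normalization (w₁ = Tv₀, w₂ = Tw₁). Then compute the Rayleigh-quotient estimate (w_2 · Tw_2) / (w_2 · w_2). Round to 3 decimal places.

w1 = Tv₀ = (0, 3, 3)
w2 = Tw1 = (6, 15, 6)
Tw2 = (-45, 45, 27)
w2·Tw2 = 6·(-45) + 15·45 + 6·27 = 567; w2·w2 = 6·6 + 15·15 + 6·6 = 297
λ ≈ 567/297 = 1.909

1.909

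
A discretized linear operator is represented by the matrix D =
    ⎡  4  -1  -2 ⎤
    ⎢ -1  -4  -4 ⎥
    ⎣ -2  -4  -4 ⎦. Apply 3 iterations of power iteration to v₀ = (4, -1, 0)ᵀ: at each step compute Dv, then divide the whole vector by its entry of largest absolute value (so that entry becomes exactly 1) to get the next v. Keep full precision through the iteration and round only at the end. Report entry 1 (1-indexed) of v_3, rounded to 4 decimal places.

1.0000

Dv0 = (17.00000, 0.00000, -4.00000); divide by 17.00000 → v1 = (1.00000, 0.00000, -0.23529)
Dv1 = (4.47059, -0.05882, -1.05882); divide by 4.47059 → v2 = (1.00000, -0.01316, -0.23684)
Dv2 = (4.48684, 0.00000, -1.00000); divide by 4.48684 → v3 = (1.00000, 0.00000, -0.22287)
Requested entry of v3: 341/341 = 1.0000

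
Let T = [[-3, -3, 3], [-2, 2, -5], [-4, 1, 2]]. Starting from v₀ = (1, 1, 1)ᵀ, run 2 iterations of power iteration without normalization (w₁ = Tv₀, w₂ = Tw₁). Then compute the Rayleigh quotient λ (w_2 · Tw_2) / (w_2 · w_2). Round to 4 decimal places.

-3.2141

w1 = Tv₀ = ((-3)·1 + (-3)·1 + 3·1; (-2)·1 + 2·1 + (-5)·1; (-4)·1 + 1·1 + 2·1) = (-3, -5, -1)
w2 = Tw1 = ((-3)·(-3) + (-3)·(-5) + 3·(-1); (-2)·(-3) + 2·(-5) + (-5)·(-1); (-4)·(-3) + 1·(-5) + 2·(-1)) = (21, 1, 5)
Tw2 = (-51, -65, -73)
w2·Tw2 = 21·(-51) + 1·(-65) + 5·(-73) = -1501; w2·w2 = 21·21 + 1·1 + 5·5 = 467
λ ≈ -1501/467 = -3.2141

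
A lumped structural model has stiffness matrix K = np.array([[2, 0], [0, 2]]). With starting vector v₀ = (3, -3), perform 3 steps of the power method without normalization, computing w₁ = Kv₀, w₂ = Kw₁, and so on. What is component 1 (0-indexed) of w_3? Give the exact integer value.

w1 = Kv₀ = (2·3 + 0·(-3); 0·3 + 2·(-3)) = (6, -6)
w2 = Kw1 = (2·6 + 0·(-6); 0·6 + 2·(-6)) = (12, -12)
w3 = Kw2 = (24, -24)
The requested component of w3 is -24.

-24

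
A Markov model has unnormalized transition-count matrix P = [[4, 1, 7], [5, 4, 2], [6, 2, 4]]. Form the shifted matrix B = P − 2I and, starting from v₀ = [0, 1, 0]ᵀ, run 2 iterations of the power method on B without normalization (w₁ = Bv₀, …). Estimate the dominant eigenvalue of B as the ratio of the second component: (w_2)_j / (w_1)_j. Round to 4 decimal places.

6.5000

B = P − 2I has rows (2, 1, 7); (5, 2, 2); (6, 2, 2)
w1 = Bv₀ = (1, 2, 2)
w2 = Bw1 = (18, 13, 14)
Ratio: 13/2 = 6.5000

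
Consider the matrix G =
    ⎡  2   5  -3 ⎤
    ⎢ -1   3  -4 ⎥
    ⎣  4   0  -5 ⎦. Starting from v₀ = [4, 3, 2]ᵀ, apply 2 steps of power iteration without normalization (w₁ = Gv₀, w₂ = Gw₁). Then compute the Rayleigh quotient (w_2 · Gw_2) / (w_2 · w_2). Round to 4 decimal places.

w1 = Gv₀ = (2·4 + 5·3 + (-3)·2; (-1)·4 + 3·3 + (-4)·2; 4·4 + 0·3 + (-5)·2) = (17, -3, 6)
w2 = Gw1 = (2·17 + 5·(-3) + (-3)·6; (-1)·17 + 3·(-3) + (-4)·6; 4·17 + 0·(-3) + (-5)·6) = (1, -50, 38)
Gw2 = (-362, -303, -186)
w2·Gw2 = 1·(-362) + (-50)·(-303) + 38·(-186) = 7720; w2·w2 = 1·1 + (-50)·(-50) + 38·38 = 3945
λ ≈ 7720/3945 = 1.9569

1.9569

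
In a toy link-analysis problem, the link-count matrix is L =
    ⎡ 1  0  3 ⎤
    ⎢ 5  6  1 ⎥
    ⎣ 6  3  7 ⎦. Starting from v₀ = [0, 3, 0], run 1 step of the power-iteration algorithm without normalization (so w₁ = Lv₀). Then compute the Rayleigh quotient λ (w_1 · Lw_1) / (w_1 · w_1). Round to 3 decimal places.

w1 = Lv₀ = (0, 18, 9)
Lw1 = (27, 117, 117)
w1·Lw1 = 0·27 + 18·117 + 9·117 = 3159; w1·w1 = 0·0 + 18·18 + 9·9 = 405
λ ≈ 3159/405 = 7.800

7.800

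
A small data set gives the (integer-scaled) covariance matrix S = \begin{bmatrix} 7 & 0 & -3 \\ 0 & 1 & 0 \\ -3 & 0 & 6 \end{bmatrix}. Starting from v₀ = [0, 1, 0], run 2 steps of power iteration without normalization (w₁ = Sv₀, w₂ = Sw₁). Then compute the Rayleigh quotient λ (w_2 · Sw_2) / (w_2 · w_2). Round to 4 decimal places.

w1 = Sv₀ = (0, 1, 0)
w2 = Sw1 = (0, 1, 0)
Sw2 = (0, 1, 0)
w2·Sw2 = 0·0 + 1·1 + 0·0 = 1; w2·w2 = 0·0 + 1·1 + 0·0 = 1
λ ≈ 1/1 = 1.0000

1.0000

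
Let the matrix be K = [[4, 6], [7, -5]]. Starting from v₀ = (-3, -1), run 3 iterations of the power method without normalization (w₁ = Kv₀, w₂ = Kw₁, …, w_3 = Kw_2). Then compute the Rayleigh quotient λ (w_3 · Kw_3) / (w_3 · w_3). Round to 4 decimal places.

6.0095

w1 = Kv₀ = (4·(-3) + 6·(-1); 7·(-3) + (-5)·(-1)) = (-18, -16)
w2 = Kw1 = (4·(-18) + 6·(-16); 7·(-18) + (-5)·(-16)) = (-168, -46)
w3 = Kw2 = (-948, -946)
Kw3 = (-9468, -1906)
w3·Kw3 = (-948)·(-9468) + (-946)·(-1906) = 10778740; w3·w3 = (-948)·(-948) + (-946)·(-946) = 1793620
λ ≈ 10778740/1793620 = 6.0095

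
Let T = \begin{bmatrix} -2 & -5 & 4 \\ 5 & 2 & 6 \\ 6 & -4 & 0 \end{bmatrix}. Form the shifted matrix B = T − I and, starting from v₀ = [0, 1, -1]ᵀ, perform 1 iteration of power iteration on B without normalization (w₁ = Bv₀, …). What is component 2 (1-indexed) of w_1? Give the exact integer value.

B = T − I has rows (-3, -5, 4); (5, 1, 6); (6, -4, -1)
w1 = Bv₀ = (-9, -5, -3)
Requested component of w1: -5

-5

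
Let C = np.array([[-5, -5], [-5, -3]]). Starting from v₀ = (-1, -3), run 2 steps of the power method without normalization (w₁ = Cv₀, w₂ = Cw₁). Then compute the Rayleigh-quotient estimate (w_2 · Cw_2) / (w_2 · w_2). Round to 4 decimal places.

-9.0982

w1 = Cv₀ = ((-5)·(-1) + (-5)·(-3); (-5)·(-1) + (-3)·(-3)) = (20, 14)
w2 = Cw1 = ((-5)·20 + (-5)·14; (-5)·20 + (-3)·14) = (-170, -142)
Cw2 = (1560, 1276)
w2·Cw2 = (-170)·1560 + (-142)·1276 = -446392; w2·w2 = (-170)·(-170) + (-142)·(-142) = 49064
λ ≈ -446392/49064 = -9.0982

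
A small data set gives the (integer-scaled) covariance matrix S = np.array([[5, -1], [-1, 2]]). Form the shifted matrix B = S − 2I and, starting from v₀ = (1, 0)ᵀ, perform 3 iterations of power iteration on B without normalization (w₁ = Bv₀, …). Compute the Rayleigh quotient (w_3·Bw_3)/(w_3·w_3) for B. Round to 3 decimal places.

μ ≈ 3.303

B = S − 2I has rows (3, -1); (-1, 0)
w1 = Bv₀ = (3, -1)
w2 = Bw1 = (10, -3)
w3 = Bw2 = (33, -10)
Bw3 = (109, -33)
w3·Bw3 = 3927; w3·w3 = 1189; μ ≈ 3927/1189 = 3.303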